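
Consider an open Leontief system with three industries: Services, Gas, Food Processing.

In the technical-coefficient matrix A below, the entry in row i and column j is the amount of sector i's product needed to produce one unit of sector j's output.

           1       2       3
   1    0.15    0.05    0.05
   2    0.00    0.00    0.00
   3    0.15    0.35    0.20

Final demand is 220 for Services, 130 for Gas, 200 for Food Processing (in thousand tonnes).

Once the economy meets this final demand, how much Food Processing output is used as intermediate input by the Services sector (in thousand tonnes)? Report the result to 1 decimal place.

z_31 = 43.2

I − A =
  [   0.85    -0.05    -0.05]
  [   0.00     1.00     0.00]
  [  -0.15    -0.35     0.80]
Cofactors of I−A, C_ij = (−1)^(i+j)·(minor ij) (rows/columns in the sector order above):
  C_11 = (1.00)(0.80) − (0.00)(-0.35) = 0.8000
  C_12 = −[(0.00)(0.80) − (0.00)(-0.15)] = 0.0000
  C_13 = (0.00)(-0.35) − (1.00)(-0.15) = 0.1500
  C_21 = −[(-0.05)(0.80) − (-0.05)(-0.35)] = 0.0575
  C_22 = (0.85)(0.80) − (-0.05)(-0.15) = 0.6725
  C_23 = −[(0.85)(-0.35) − (-0.05)(-0.15)] = 0.3050
  C_31 = (-0.05)(0.00) − (-0.05)(1.00) = 0.0500
  C_32 = −[(0.85)(0.00) − (-0.05)(0.00)] = 0.0000
  C_33 = (0.85)(1.00) − (-0.05)(0.00) = 0.8500
det(I−A) = Σ_j (I−A)_1j·C_1j = (0.85)(0.8000) + (-0.05)(0.0000) + (-0.05)(0.1500) = 0.6725
adj(I−A) = Cᵀ =
  [ 0.8000   0.0575   0.0500]
  [ 0.0000   0.6725   0.0000]
  [ 0.1500   0.3050   0.8500]
(I − A)⁻¹ = adj(I−A) / det(I−A) ≈
  [   1.1896     0.0855     0.0743]
  [   0.0000     1.0000     0.0000]
  [   0.2230     0.4535     1.2639]
First solve x = (I − A)⁻¹ d = adj(I−A)·d / det(I−A); in particular x_1 = (0.8000·220 + 0.0575·130 + 0.0500·200) / 0.6725 = 193.475 / 0.6725 ≈ 287.695.
Intermediate flow from 3 to 1: z_31 = a_31 · x_1 = 0.15 × 193.475 / 0.6725 = 29.02125 / 0.6725 ≈ 43.2.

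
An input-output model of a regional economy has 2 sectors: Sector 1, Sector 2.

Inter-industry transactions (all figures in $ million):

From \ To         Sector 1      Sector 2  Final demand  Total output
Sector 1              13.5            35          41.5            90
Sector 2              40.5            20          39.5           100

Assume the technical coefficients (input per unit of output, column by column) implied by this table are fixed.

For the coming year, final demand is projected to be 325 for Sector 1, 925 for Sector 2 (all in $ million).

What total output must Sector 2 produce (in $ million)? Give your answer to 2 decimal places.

x_2 = 1784.69

Technical coefficients a_ij = z_ij / X_j:
  a_11 = 13.5/90 = 0.15, a_21 = 40.5/90 = 0.45
  a_12 = 35/100 = 0.35, a_22 = 20/100 = 0.20
I − A =
  [   0.85    -0.35]
  [  -0.45     0.80]
det(I−A) = (0.85)(0.80) − (-0.35)(-0.45) = 0.5225
adj(I−A) = [[0.80, 0.35], [0.45, 0.85]]
(I − A)⁻¹ = adj(I−A) / det(I−A) ≈
  [   1.5311     0.6699]
  [   0.8612     1.6268]
x = (I − A)⁻¹ d = adj(I−A)·d / det(I−A), with det(I−A) = 0.5225:
  x_1 = (0.80·325 + 0.35·925) / 0.5225 = 583.75 / 0.5225 ≈ 1117.22
  x_2 = (0.45·325 + 0.85·925) / 0.5225 = 932.50 / 0.5225 ≈ 1784.69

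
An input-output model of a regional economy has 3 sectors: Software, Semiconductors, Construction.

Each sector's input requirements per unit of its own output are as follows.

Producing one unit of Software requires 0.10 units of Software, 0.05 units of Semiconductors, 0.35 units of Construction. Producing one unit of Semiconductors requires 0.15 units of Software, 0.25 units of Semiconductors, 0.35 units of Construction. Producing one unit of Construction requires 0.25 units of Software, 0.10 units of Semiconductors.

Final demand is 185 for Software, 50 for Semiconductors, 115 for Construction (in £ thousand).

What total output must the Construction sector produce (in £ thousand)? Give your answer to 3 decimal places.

x_3 = 262.037

I − A =
  [   0.90    -0.15    -0.25]
  [  -0.05     0.75    -0.10]
  [  -0.35    -0.35     1.00]
Cofactors of I−A, C_ij = (−1)^(i+j)·(minor ij) (rows/columns in the sector order above):
  C_11 = (0.75)(1.00) − (-0.10)(-0.35) = 0.7150
  C_12 = −[(-0.05)(1.00) − (-0.10)(-0.35)] = 0.0850
  C_13 = (-0.05)(-0.35) − (0.75)(-0.35) = 0.2800
  C_21 = −[(-0.15)(1.00) − (-0.25)(-0.35)] = 0.2375
  C_22 = (0.90)(1.00) − (-0.25)(-0.35) = 0.8125
  C_23 = −[(0.90)(-0.35) − (-0.15)(-0.35)] = 0.3675
  C_31 = (-0.15)(-0.10) − (-0.25)(0.75) = 0.2025
  C_32 = −[(0.90)(-0.10) − (-0.25)(-0.05)] = 0.1025
  C_33 = (0.90)(0.75) − (-0.15)(-0.05) = 0.6675
det(I−A) = Σ_j (I−A)_1j·C_1j = (0.90)(0.7150) + (-0.15)(0.0850) + (-0.25)(0.2800) = 0.56075
adj(I−A) = Cᵀ =
  [ 0.7150   0.2375   0.2025]
  [ 0.0850   0.8125   0.1025]
  [ 0.2800   0.3675   0.6675]
(I − A)⁻¹ = adj(I−A) / det(I−A) ≈
  [   1.2751     0.4235     0.3611]
  [   0.1516     1.4490     0.1828]
  [   0.4993     0.6554     1.1904]
x = (I − A)⁻¹ d = adj(I−A)·d / det(I−A), with det(I−A) = 0.56075:
  x_1 = (0.7150·185 + 0.2375·50 + 0.2025·115) / 0.56075 = 167.4375 / 0.56075 ≈ 298.596
  x_2 = (0.0850·185 + 0.8125·50 + 0.1025·115) / 0.56075 = 68.1375 / 0.56075 ≈ 121.511
  x_3 = (0.2800·185 + 0.3675·50 + 0.6675·115) / 0.56075 = 146.9375 / 0.56075 ≈ 262.037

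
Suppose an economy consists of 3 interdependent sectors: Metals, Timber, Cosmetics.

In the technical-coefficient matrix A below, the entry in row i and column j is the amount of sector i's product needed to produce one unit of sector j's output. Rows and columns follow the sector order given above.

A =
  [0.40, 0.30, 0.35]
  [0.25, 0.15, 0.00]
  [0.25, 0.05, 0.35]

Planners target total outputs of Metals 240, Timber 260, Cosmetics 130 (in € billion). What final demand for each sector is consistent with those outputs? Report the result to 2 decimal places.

d_M = 20.50, d_T = 161.00, d_C = 11.50

I − A =
  [   0.60    -0.30    -0.35]
  [  -0.25     0.85     0.00]
  [  -0.25    -0.05     0.65]
d = (I − A) x:
  d_M = (+0.60)·240 + (-0.30)·260 + (-0.35)·130 = 20.50
  d_T = (-0.25)·240 + (+0.85)·260 + (+0.00)·130 = 161.00
  d_C = (-0.25)·240 + (-0.05)·260 + (+0.65)·130 = 11.50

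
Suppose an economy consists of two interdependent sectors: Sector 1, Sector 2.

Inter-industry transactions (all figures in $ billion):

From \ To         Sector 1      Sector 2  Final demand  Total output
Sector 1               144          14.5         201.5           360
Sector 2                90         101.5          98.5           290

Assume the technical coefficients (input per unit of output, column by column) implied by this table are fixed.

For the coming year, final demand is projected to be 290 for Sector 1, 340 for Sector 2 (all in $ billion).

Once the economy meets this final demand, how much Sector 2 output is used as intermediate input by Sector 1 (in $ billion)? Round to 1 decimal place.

Technical coefficients a_ij = z_ij / X_j:
  a_11 = 144/360 = 0.40, a_21 = 90/360 = 0.25
  a_12 = 14.5/290 = 0.05, a_22 = 101.5/290 = 0.35
I − A =
  [   0.60    -0.05]
  [  -0.25     0.65]
det(I−A) = (0.60)(0.65) − (-0.05)(-0.25) = 0.3775
adj(I−A) = [[0.65, 0.05], [0.25, 0.60]]
(I − A)⁻¹ = adj(I−A) / det(I−A) ≈
  [   1.7219     0.1325]
  [   0.6623     1.5894]
First solve x = (I − A)⁻¹ d = adj(I−A)·d / det(I−A); in particular x_1 = (0.65·290 + 0.05·340) / 0.3775 = 205.50 / 0.3775 ≈ 544.371.
Intermediate flow from 2 to 1: z_21 = a_21 · x_1 = 0.25 × 205.50 / 0.3775 = 51.375 / 0.3775 ≈ 136.1.

z_21 = 136.1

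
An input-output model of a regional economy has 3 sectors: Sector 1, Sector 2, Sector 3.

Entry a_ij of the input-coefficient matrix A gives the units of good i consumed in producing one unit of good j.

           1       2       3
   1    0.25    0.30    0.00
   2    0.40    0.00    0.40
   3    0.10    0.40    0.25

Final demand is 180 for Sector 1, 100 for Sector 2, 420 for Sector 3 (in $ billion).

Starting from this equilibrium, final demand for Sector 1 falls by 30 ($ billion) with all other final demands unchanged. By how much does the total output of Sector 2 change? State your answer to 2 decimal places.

Δx_2 = -29.96

I − A =
  [   0.75    -0.30     0.00]
  [  -0.40     1.00    -0.40]
  [  -0.10    -0.40     0.75]
Cofactors of I−A, C_ij = (−1)^(i+j)·(minor ij) (rows/columns in the sector order above):
  C_11 = (1.00)(0.75) − (-0.40)(-0.40) = 0.5900
  C_12 = −[(-0.40)(0.75) − (-0.40)(-0.10)] = 0.3400
  C_13 = (-0.40)(-0.40) − (1.00)(-0.10) = 0.2600
  C_21 = −[(-0.30)(0.75) − (0.00)(-0.40)] = 0.2250
  C_22 = (0.75)(0.75) − (0.00)(-0.10) = 0.5625
  C_23 = −[(0.75)(-0.40) − (-0.30)(-0.10)] = 0.3300
  C_31 = (-0.30)(-0.40) − (0.00)(1.00) = 0.1200
  C_32 = −[(0.75)(-0.40) − (0.00)(-0.40)] = 0.3000
  C_33 = (0.75)(1.00) − (-0.30)(-0.40) = 0.6300
det(I−A) = Σ_j (I−A)_1j·C_1j = (0.75)(0.5900) + (-0.30)(0.3400) + (0.00)(0.2600) = 0.3405
adj(I−A) = Cᵀ =
  [ 0.5900   0.2250   0.1200]
  [ 0.3400   0.5625   0.3000]
  [ 0.2600   0.3300   0.6300]
(I − A)⁻¹ = adj(I−A) / det(I−A) ≈
  [   1.7327     0.6608     0.3524]
  [   0.9985     1.6520     0.8811]
  [   0.7636     0.9692     1.8502]
Δx = (I − A)⁻¹ Δd with Δd having -30 in the Sector 1 component and 0 elsewhere.
So Δx_2 = L_21 · (-30), where L_21 = adj(I−A)_21 / det(I−A) = 0.3400 / 0.3405.
Δx_2 = 0.3400 × (-30) / 0.3405 = -10.20 / 0.3405 ≈ -29.96.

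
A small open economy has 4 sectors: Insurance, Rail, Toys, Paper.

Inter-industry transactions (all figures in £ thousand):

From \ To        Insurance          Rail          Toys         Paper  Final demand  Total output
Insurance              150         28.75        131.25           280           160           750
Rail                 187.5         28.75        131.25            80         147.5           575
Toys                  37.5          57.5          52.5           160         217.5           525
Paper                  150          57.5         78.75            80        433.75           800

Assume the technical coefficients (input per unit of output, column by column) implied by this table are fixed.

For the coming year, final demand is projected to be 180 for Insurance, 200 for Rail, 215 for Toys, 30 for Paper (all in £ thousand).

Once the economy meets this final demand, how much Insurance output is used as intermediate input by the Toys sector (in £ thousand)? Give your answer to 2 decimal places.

Technical coefficients a_ij = z_ij / X_j:
  a_11 = 150/750 = 0.20, a_21 = 187.5/750 = 0.25, a_31 = 37.5/750 = 0.05, a_41 = 150/750 = 0.20
  a_12 = 28.75/575 = 0.05, a_22 = 28.75/575 = 0.05, a_32 = 57.5/575 = 0.10, a_42 = 57.5/575 = 0.10
  a_13 = 131.25/525 = 0.25, a_23 = 131.25/525 = 0.25, a_33 = 52.5/525 = 0.10, a_43 = 78.75/525 = 0.15
  a_14 = 280/800 = 0.35, a_24 = 80/800 = 0.10, a_34 = 160/800 = 0.20, a_44 = 80/800 = 0.10
I − A =
  [   0.80    -0.05    -0.25    -0.35]
  [  -0.25     0.95    -0.25    -0.10]
  [  -0.05    -0.10     0.90    -0.20]
  [  -0.20    -0.10    -0.15     0.90]
Compute the cofactors C_ij = (−1)^(i+j)·(3×3 minor ij) of I−A; the adjugate is their transpose:
adj(I−A) = Cᵀ =
  [ 0.703000   0.103250   0.281875   0.347500]
  [ 0.235000   0.537125   0.248875   0.206375]
  [ 0.109750   0.087000   0.588500   0.183125]
  [ 0.200625   0.097125   0.188375   0.634000]
det(I−A) = Σ_j (I−A)_1j·C_1j = (0.80)(0.703000) + (-0.05)(0.235000) + (-0.25)(0.109750) + (-0.35)(0.200625) = 0.45299375
(I − A)⁻¹ = adj(I−A) / det(I−A) ≈
  [   1.5519     0.2279     0.6222     0.7671]
  [   0.5188     1.1857     0.5494     0.4556]
  [   0.2423     0.1921     1.2991     0.4043]
  [   0.4429     0.2144     0.4158     1.3996]
First solve x = (I − A)⁻¹ d = adj(I−A)·d / det(I−A); in particular x_3 = (0.109750·180 + 0.087000·200 + 0.588500·215 + 0.183125·30) / 0.45299375 = 169.17625 / 0.45299375 ≈ 373.4627.
Intermediate flow from 1 to 3: z_13 = a_13 · x_3 = 0.25 × 169.17625 / 0.45299375 = 42.2940625 / 0.45299375 ≈ 93.37.

z_13 = 93.37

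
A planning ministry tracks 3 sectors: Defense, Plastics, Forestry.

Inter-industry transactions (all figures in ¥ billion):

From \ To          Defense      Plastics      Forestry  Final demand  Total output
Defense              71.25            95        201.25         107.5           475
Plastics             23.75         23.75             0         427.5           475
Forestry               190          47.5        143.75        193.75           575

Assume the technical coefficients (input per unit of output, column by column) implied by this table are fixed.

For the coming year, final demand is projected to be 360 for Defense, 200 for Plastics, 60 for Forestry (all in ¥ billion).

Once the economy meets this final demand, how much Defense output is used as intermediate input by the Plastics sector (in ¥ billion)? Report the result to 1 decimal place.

Technical coefficients a_ij = z_ij / X_j:
  a_11 = 71.25/475 = 0.15, a_21 = 23.75/475 = 0.05, a_31 = 190/475 = 0.40
  a_12 = 95/475 = 0.20, a_22 = 23.75/475 = 0.05, a_32 = 47.5/475 = 0.10
  a_13 = 201.25/575 = 0.35, a_23 = 0/575 = 0.00, a_33 = 143.75/575 = 0.25
I − A =
  [   0.85    -0.20    -0.35]
  [  -0.05     0.95     0.00]
  [  -0.40    -0.10     0.75]
Cofactors of I−A, C_ij = (−1)^(i+j)·(minor ij) (rows/columns in the sector order above):
  C_11 = (0.95)(0.75) − (0.00)(-0.10) = 0.7125
  C_12 = −[(-0.05)(0.75) − (0.00)(-0.40)] = 0.0375
  C_13 = (-0.05)(-0.10) − (0.95)(-0.40) = 0.3850
  C_21 = −[(-0.20)(0.75) − (-0.35)(-0.10)] = 0.1850
  C_22 = (0.85)(0.75) − (-0.35)(-0.40) = 0.4975
  C_23 = −[(0.85)(-0.10) − (-0.20)(-0.40)] = 0.1650
  C_31 = (-0.20)(0.00) − (-0.35)(0.95) = 0.3325
  C_32 = −[(0.85)(0.00) − (-0.35)(-0.05)] = 0.0175
  C_33 = (0.85)(0.95) − (-0.20)(-0.05) = 0.7975
det(I−A) = Σ_j (I−A)_1j·C_1j = (0.85)(0.7125) + (-0.20)(0.0375) + (-0.35)(0.3850) = 0.463375
adj(I−A) = Cᵀ =
  [ 0.7125   0.1850   0.3325]
  [ 0.0375   0.4975   0.0175]
  [ 0.3850   0.1650   0.7975]
(I − A)⁻¹ = adj(I−A) / det(I−A) ≈
  [   1.5376     0.3992     0.7176]
  [   0.0809     1.0736     0.0378]
  [   0.8309     0.3561     1.7211]
First solve x = (I − A)⁻¹ d = adj(I−A)·d / det(I−A); in particular x_2 = (0.0375·360 + 0.4975·200 + 0.0175·60) / 0.463375 = 114.05 / 0.463375 ≈ 246.129.
Intermediate flow from 1 to 2: z_12 = a_12 · x_2 = 0.20 × 114.05 / 0.463375 = 22.81 / 0.463375 ≈ 49.2.

z_12 = 49.2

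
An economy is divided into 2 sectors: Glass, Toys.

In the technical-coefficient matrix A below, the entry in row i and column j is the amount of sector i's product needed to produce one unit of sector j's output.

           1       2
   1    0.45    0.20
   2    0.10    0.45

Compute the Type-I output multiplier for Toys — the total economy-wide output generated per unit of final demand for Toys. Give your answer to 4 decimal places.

I − A =
  [   0.55    -0.20]
  [  -0.10     0.55]
det(I−A) = (0.55)(0.55) − (-0.20)(-0.10) = 0.2825
adj(I−A) = [[0.55, 0.20], [0.10, 0.55]]
(I − A)⁻¹ = adj(I−A) / det(I−A) ≈
  [   1.94690     0.70796]
  [   0.35398     1.94690]
The output multiplier for sector j is the column-j sum of the Leontief inverse (I − A)⁻¹ = adj(I−A) / det(I−A).
Column 2 of adj(I−A): (0.20, 0.55); det(I−A) = 0.2825.
m_2 = (0.20 + 0.55) / 0.2825 = 0.75 / 0.2825 ≈ 2.6549.

m_2 = 2.6549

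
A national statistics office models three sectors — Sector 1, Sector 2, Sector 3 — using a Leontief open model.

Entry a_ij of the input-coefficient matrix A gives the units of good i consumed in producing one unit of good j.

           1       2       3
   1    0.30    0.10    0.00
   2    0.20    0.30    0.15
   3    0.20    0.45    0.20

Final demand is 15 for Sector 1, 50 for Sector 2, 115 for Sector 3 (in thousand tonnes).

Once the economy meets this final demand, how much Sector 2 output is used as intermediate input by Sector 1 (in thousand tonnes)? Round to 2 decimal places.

I − A =
  [   0.70    -0.10     0.00]
  [  -0.20     0.70    -0.15]
  [  -0.20    -0.45     0.80]
Cofactors of I−A, C_ij = (−1)^(i+j)·(minor ij) (rows/columns in the sector order above):
  C_11 = (0.70)(0.80) − (-0.15)(-0.45) = 0.4925
  C_12 = −[(-0.20)(0.80) − (-0.15)(-0.20)] = 0.1900
  C_13 = (-0.20)(-0.45) − (0.70)(-0.20) = 0.2300
  C_21 = −[(-0.10)(0.80) − (0.00)(-0.45)] = 0.0800
  C_22 = (0.70)(0.80) − (0.00)(-0.20) = 0.5600
  C_23 = −[(0.70)(-0.45) − (-0.10)(-0.20)] = 0.3350
  C_31 = (-0.10)(-0.15) − (0.00)(0.70) = 0.0150
  C_32 = −[(0.70)(-0.15) − (0.00)(-0.20)] = 0.1050
  C_33 = (0.70)(0.70) − (-0.10)(-0.20) = 0.4700
det(I−A) = Σ_j (I−A)_1j·C_1j = (0.70)(0.4925) + (-0.10)(0.1900) + (0.00)(0.2300) = 0.32575
adj(I−A) = Cᵀ =
  [ 0.4925   0.0800   0.0150]
  [ 0.1900   0.5600   0.1050]
  [ 0.2300   0.3350   0.4700]
(I − A)⁻¹ = adj(I−A) / det(I−A) ≈
  [   1.5119     0.2456     0.0460]
  [   0.5833     1.7191     0.3223]
  [   0.7061     1.0284     1.4428]
First solve x = (I − A)⁻¹ d = adj(I−A)·d / det(I−A); in particular x_1 = (0.4925·15 + 0.0800·50 + 0.0150·115) / 0.32575 = 13.1125 / 0.32575 ≈ 40.2533.
Intermediate flow from 2 to 1: z_21 = a_21 · x_1 = 0.20 × 13.1125 / 0.32575 = 2.6225 / 0.32575 ≈ 8.05.

z_21 = 8.05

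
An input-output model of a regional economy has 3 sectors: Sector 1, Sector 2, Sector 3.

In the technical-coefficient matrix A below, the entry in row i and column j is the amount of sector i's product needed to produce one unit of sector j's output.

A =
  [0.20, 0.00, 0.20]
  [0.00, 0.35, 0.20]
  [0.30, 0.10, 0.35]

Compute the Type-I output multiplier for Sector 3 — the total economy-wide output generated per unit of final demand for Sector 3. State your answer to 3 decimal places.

m_3 = 2.862

I − A =
  [   0.80     0.00    -0.20]
  [   0.00     0.65    -0.20]
  [  -0.30    -0.10     0.65]
Cofactors of I−A, C_ij = (−1)^(i+j)·(minor ij) (rows/columns in the sector order above):
  C_11 = (0.65)(0.65) − (-0.20)(-0.10) = 0.4025
  C_12 = −[(0.00)(0.65) − (-0.20)(-0.30)] = 0.0600
  C_13 = (0.00)(-0.10) − (0.65)(-0.30) = 0.1950
  C_21 = −[(0.00)(0.65) − (-0.20)(-0.10)] = 0.0200
  C_22 = (0.80)(0.65) − (-0.20)(-0.30) = 0.4600
  C_23 = −[(0.80)(-0.10) − (0.00)(-0.30)] = 0.0800
  C_31 = (0.00)(-0.20) − (-0.20)(0.65) = 0.1300
  C_32 = −[(0.80)(-0.20) − (-0.20)(0.00)] = 0.1600
  C_33 = (0.80)(0.65) − (0.00)(0.00) = 0.5200
det(I−A) = Σ_j (I−A)_1j·C_1j = (0.80)(0.4025) + (0.00)(0.0600) + (-0.20)(0.1950) = 0.2830
adj(I−A) = Cᵀ =
  [ 0.4025   0.0200   0.1300]
  [ 0.0600   0.4600   0.1600]
  [ 0.1950   0.0800   0.5200]
(I − A)⁻¹ = adj(I−A) / det(I−A) ≈
  [   1.4223     0.0707     0.4594]
  [   0.2120     1.6254     0.5654]
  [   0.6890     0.2827     1.8375]
The output multiplier for sector j is the column-j sum of the Leontief inverse (I − A)⁻¹ = adj(I−A) / det(I−A).
Column 3 of adj(I−A): (0.1300, 0.1600, 0.5200); det(I−A) = 0.2830.
m_3 = (0.1300 + 0.1600 + 0.5200) / 0.2830 = 0.81 / 0.2830 ≈ 2.862.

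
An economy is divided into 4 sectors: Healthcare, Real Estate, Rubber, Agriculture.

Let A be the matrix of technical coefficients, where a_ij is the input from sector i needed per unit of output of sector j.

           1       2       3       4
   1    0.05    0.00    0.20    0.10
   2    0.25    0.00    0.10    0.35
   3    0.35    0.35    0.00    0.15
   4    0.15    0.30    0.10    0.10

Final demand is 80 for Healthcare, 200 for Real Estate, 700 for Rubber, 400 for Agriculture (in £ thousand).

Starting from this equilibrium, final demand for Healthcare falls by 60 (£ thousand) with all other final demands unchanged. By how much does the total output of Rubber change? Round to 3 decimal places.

Δx_3 = -41.894

I − A =
  [   0.95     0.00    -0.20    -0.10]
  [  -0.25     1.00    -0.10    -0.35]
  [  -0.35    -0.35     1.00    -0.15]
  [  -0.15    -0.30    -0.10     0.90]
Compute the cofactors C_ij = (−1)^(i+j)·(3×3 minor ij) of I−A; the adjugate is their transpose:
adj(I−A) = Cᵀ =
  [ 0.731750   0.105500   0.172000   0.151000]
  [ 0.319750   0.754750   0.175250   0.358250]
  [ 0.409125   0.347250   0.732750   0.302625]
  [ 0.274000   0.307750   0.168500   0.829250]
det(I−A) = Σ_j (I−A)_1j·C_1j = (0.95)(0.731750) + (0.00)(0.319750) + (-0.20)(0.409125) + (-0.10)(0.274000) = 0.5859375
(I − A)⁻¹ = adj(I−A) / det(I−A) ≈
  [   1.2489     0.1801     0.2935     0.2577]
  [   0.5457     1.2881     0.2991     0.6114]
  [   0.6982     0.5926     1.2506     0.5165]
  [   0.4676     0.5252     0.2876     1.4153]
Δx = (I − A)⁻¹ Δd with Δd having -60 in the Healthcare component and 0 elsewhere.
So Δx_3 = L_31 · (-60), where L_31 = adj(I−A)_31 / det(I−A) = 0.409125 / 0.5859375.
Δx_3 = 0.409125 × (-60) / 0.5859375 = -24.5475 / 0.5859375 ≈ -41.894.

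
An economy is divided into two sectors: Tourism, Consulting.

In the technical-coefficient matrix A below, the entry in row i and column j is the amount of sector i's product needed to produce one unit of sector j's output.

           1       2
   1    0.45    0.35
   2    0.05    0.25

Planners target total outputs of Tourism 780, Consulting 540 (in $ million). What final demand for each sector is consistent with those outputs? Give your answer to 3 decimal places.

I − A =
  [   0.55    -0.35]
  [  -0.05     0.75]
d = (I − A) x:
  d_1 = (+0.55)·780 + (-0.35)·540 = 240.000
  d_2 = (-0.05)·780 + (+0.75)·540 = 366.000

d_1 = 240.000, d_2 = 366.000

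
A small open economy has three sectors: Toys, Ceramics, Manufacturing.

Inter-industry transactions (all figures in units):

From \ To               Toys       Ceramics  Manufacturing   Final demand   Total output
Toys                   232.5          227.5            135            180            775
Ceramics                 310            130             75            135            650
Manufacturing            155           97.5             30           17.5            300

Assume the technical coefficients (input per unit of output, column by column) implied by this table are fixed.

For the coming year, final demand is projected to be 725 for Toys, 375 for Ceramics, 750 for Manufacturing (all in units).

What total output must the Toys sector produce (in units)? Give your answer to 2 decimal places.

Technical coefficients a_ij = z_ij / X_j:
  a_11 = 232.5/775 = 0.30, a_21 = 310/775 = 0.40, a_31 = 155/775 = 0.20
  a_12 = 227.5/650 = 0.35, a_22 = 130/650 = 0.20, a_32 = 97.5/650 = 0.15
  a_13 = 135/300 = 0.45, a_23 = 75/300 = 0.25, a_33 = 30/300 = 0.10
I − A =
  [   0.70    -0.35    -0.45]
  [  -0.40     0.80    -0.25]
  [  -0.20    -0.15     0.90]
Cofactors of I−A, C_ij = (−1)^(i+j)·(minor ij) (rows/columns in the sector order above):
  C_11 = (0.80)(0.90) − (-0.25)(-0.15) = 0.6825
  C_12 = −[(-0.40)(0.90) − (-0.25)(-0.20)] = 0.4100
  C_13 = (-0.40)(-0.15) − (0.80)(-0.20) = 0.2200
  C_21 = −[(-0.35)(0.90) − (-0.45)(-0.15)] = 0.3825
  C_22 = (0.70)(0.90) − (-0.45)(-0.20) = 0.5400
  C_23 = −[(0.70)(-0.15) − (-0.35)(-0.20)] = 0.1750
  C_31 = (-0.35)(-0.25) − (-0.45)(0.80) = 0.4475
  C_32 = −[(0.70)(-0.25) − (-0.45)(-0.40)] = 0.3550
  C_33 = (0.70)(0.80) − (-0.35)(-0.40) = 0.4200
det(I−A) = Σ_j (I−A)_1j·C_1j = (0.70)(0.6825) + (-0.35)(0.4100) + (-0.45)(0.2200) = 0.23525
adj(I−A) = Cᵀ =
  [ 0.6825   0.3825   0.4475]
  [ 0.4100   0.5400   0.3550]
  [ 0.2200   0.1750   0.4200]
(I − A)⁻¹ = adj(I−A) / det(I−A) ≈
  [   2.9012     1.6259     1.9022]
  [   1.7428     2.2954     1.5090]
  [   0.9352     0.7439     1.7853]
x = (I − A)⁻¹ d = adj(I−A)·d / det(I−A), with det(I−A) = 0.23525:
  x_1 = (0.6825·725 + 0.3825·375 + 0.4475·750) / 0.23525 = 973.875 / 0.23525 ≈ 4139.74
  x_2 = (0.4100·725 + 0.5400·375 + 0.3550·750) / 0.23525 = 766.00 / 0.23525 ≈ 3256.11
  x_3 = (0.2200·725 + 0.1750·375 + 0.4200·750) / 0.23525 = 540.125 / 0.23525 ≈ 2295.96

x_1 = 4139.74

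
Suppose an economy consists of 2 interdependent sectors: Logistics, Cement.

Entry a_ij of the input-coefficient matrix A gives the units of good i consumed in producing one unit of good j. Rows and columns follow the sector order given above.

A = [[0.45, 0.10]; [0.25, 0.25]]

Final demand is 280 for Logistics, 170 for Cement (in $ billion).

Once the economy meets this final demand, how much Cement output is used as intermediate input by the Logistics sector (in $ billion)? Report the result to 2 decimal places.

I − A =
  [   0.55    -0.10]
  [  -0.25     0.75]
det(I−A) = (0.55)(0.75) − (-0.10)(-0.25) = 0.3875
adj(I−A) = [[0.75, 0.10], [0.25, 0.55]]
(I − A)⁻¹ = adj(I−A) / det(I−A) ≈
  [   1.9355     0.2581]
  [   0.6452     1.4194]
First solve x = (I − A)⁻¹ d = adj(I−A)·d / det(I−A); in particular x_1 = (0.75·280 + 0.10·170) / 0.3875 = 227.00 / 0.3875 ≈ 585.8065.
Intermediate flow from 2 to 1: z_21 = a_21 · x_1 = 0.25 × 227.00 / 0.3875 = 56.75 / 0.3875 ≈ 146.45.

z_21 = 146.45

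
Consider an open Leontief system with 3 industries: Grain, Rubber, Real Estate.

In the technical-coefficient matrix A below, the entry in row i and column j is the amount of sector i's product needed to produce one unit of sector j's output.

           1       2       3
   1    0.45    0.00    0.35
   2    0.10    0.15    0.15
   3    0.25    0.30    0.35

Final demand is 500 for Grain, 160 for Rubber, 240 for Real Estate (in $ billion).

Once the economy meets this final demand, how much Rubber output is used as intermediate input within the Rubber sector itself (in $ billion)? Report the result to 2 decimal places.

z_22 = 94.71

I − A =
  [   0.55     0.00    -0.35]
  [  -0.10     0.85    -0.15]
  [  -0.25    -0.30     0.65]
Cofactors of I−A, C_ij = (−1)^(i+j)·(minor ij) (rows/columns in the sector order above):
  C_11 = (0.85)(0.65) − (-0.15)(-0.30) = 0.5075
  C_12 = −[(-0.10)(0.65) − (-0.15)(-0.25)] = 0.1025
  C_13 = (-0.10)(-0.30) − (0.85)(-0.25) = 0.2425
  C_21 = −[(0.00)(0.65) − (-0.35)(-0.30)] = 0.1050
  C_22 = (0.55)(0.65) − (-0.35)(-0.25) = 0.2700
  C_23 = −[(0.55)(-0.30) − (0.00)(-0.25)] = 0.1650
  C_31 = (0.00)(-0.15) − (-0.35)(0.85) = 0.2975
  C_32 = −[(0.55)(-0.15) − (-0.35)(-0.10)] = 0.1175
  C_33 = (0.55)(0.85) − (0.00)(-0.10) = 0.4675
det(I−A) = Σ_j (I−A)_1j·C_1j = (0.55)(0.5075) + (0.00)(0.1025) + (-0.35)(0.2425) = 0.19425
adj(I−A) = Cᵀ =
  [ 0.5075   0.1050   0.2975]
  [ 0.1025   0.2700   0.1175]
  [ 0.2425   0.1650   0.4675]
(I − A)⁻¹ = adj(I−A) / det(I−A) ≈
  [   2.6126     0.5405     1.5315]
  [   0.5277     1.3900     0.6049]
  [   1.2484     0.8494     2.4067]
First solve x = (I − A)⁻¹ d = adj(I−A)·d / det(I−A); in particular x_2 = (0.1025·500 + 0.2700·160 + 0.1175·240) / 0.19425 = 122.65 / 0.19425 ≈ 631.4028.
Intermediate flow from 2 to 2: z_22 = a_22 · x_2 = 0.15 × 122.65 / 0.19425 = 18.3975 / 0.19425 ≈ 94.71.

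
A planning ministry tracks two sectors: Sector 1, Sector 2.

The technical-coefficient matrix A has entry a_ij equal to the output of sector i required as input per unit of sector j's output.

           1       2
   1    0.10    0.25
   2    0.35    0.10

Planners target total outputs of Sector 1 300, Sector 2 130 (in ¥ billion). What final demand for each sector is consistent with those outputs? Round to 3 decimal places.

I − A =
  [   0.90    -0.25]
  [  -0.35     0.90]
d = (I − A) x:
  d_1 = (+0.90)·300 + (-0.25)·130 = 237.500
  d_2 = (-0.35)·300 + (+0.90)·130 = 12.000

d_1 = 237.500, d_2 = 12.000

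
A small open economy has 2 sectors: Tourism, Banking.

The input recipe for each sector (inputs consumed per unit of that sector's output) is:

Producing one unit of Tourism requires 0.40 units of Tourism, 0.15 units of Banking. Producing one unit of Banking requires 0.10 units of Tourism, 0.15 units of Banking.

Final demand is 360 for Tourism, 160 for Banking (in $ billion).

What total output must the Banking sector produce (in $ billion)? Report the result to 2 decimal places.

x_2 = 303.03

I − A =
  [   0.60    -0.10]
  [  -0.15     0.85]
det(I−A) = (0.60)(0.85) − (-0.10)(-0.15) = 0.4950
adj(I−A) = [[0.85, 0.10], [0.15, 0.60]]
(I − A)⁻¹ = adj(I−A) / det(I−A) ≈
  [   1.7172     0.2020]
  [   0.3030     1.2121]
x = (I − A)⁻¹ d = adj(I−A)·d / det(I−A), with det(I−A) = 0.4950:
  x_1 = (0.85·360 + 0.10·160) / 0.4950 = 322.00 / 0.4950 ≈ 650.51
  x_2 = (0.15·360 + 0.60·160) / 0.4950 = 150.00 / 0.4950 ≈ 303.03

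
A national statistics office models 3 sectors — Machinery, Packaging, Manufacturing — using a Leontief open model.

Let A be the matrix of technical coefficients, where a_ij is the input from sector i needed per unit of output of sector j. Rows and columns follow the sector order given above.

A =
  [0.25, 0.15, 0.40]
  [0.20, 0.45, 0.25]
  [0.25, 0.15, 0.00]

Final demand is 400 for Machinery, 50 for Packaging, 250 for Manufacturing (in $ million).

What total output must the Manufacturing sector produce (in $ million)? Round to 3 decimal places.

x_3 = 611.960

I − A =
  [   0.75    -0.15    -0.40]
  [  -0.20     0.55    -0.25]
  [  -0.25    -0.15     1.00]
Cofactors of I−A, C_ij = (−1)^(i+j)·(minor ij) (rows/columns in the sector order above):
  C_11 = (0.55)(1.00) − (-0.25)(-0.15) = 0.5125
  C_12 = −[(-0.20)(1.00) − (-0.25)(-0.25)] = 0.2625
  C_13 = (-0.20)(-0.15) − (0.55)(-0.25) = 0.1675
  C_21 = −[(-0.15)(1.00) − (-0.40)(-0.15)] = 0.2100
  C_22 = (0.75)(1.00) − (-0.40)(-0.25) = 0.6500
  C_23 = −[(0.75)(-0.15) − (-0.15)(-0.25)] = 0.1500
  C_31 = (-0.15)(-0.25) − (-0.40)(0.55) = 0.2575
  C_32 = −[(0.75)(-0.25) − (-0.40)(-0.20)] = 0.2675
  C_33 = (0.75)(0.55) − (-0.15)(-0.20) = 0.3825
det(I−A) = Σ_j (I−A)_1j·C_1j = (0.75)(0.5125) + (-0.15)(0.2625) + (-0.40)(0.1675) = 0.2780
adj(I−A) = Cᵀ =
  [ 0.5125   0.2100   0.2575]
  [ 0.2625   0.6500   0.2675]
  [ 0.1675   0.1500   0.3825]
(I − A)⁻¹ = adj(I−A) / det(I−A) ≈
  [   1.8435     0.7554     0.9263]
  [   0.9442     2.3381     0.9622]
  [   0.6025     0.5396     1.3759]
x = (I − A)⁻¹ d = adj(I−A)·d / det(I−A), with det(I−A) = 0.2780:
  x_1 = (0.5125·400 + 0.2100·50 + 0.2575·250) / 0.2780 = 279.875 / 0.2780 ≈ 1006.745
  x_2 = (0.2625·400 + 0.6500·50 + 0.2675·250) / 0.2780 = 204.375 / 0.2780 ≈ 735.162
  x_3 = (0.1675·400 + 0.1500·50 + 0.3825·250) / 0.2780 = 170.125 / 0.2780 ≈ 611.960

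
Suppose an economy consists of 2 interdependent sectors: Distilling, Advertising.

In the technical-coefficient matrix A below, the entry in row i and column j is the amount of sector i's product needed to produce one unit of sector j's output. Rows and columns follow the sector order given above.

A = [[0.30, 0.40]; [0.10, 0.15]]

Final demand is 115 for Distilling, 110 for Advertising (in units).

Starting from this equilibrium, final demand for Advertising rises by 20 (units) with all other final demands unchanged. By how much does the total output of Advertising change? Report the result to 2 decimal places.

I − A =
  [   0.70    -0.40]
  [  -0.10     0.85]
det(I−A) = (0.70)(0.85) − (-0.40)(-0.10) = 0.5550
adj(I−A) = [[0.85, 0.40], [0.10, 0.70]]
(I − A)⁻¹ = adj(I−A) / det(I−A) ≈
  [   1.5315     0.7207]
  [   0.1802     1.2613]
Δx = (I − A)⁻¹ Δd with Δd having +20 in the Advertising component and 0 elsewhere.
So Δx_2 = L_22 · (+20), where L_22 = adj(I−A)_22 / det(I−A) = 0.70 / 0.5550.
Δx_2 = 0.70 × (+20) / 0.5550 = 14.00 / 0.5550 ≈ 25.23.

Δx_2 = 25.23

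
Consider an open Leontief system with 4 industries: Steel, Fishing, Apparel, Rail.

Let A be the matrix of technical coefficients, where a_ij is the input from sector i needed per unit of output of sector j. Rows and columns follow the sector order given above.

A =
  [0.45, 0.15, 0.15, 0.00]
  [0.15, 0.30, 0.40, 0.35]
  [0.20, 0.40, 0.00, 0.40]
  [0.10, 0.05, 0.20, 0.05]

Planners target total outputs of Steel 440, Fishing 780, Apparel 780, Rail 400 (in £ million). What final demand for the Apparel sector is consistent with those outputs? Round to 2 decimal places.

I − A =
  [   0.55    -0.15    -0.15     0.00]
  [  -0.15     0.70    -0.40    -0.35]
  [  -0.20    -0.40     1.00    -0.40]
  [  -0.10    -0.05    -0.20     0.95]
d = (I − A) x:
  d_1 = (+0.55)·440 + (-0.15)·780 + (-0.15)·780 + (+0.00)·400 = 8.00
  d_2 = (-0.15)·440 + (+0.70)·780 + (-0.40)·780 + (-0.35)·400 = 28.00
  d_3 = (-0.20)·440 + (-0.40)·780 + (+1.00)·780 + (-0.40)·400 = 220.00
  d_4 = (-0.10)·440 + (-0.05)·780 + (-0.20)·780 + (+0.95)·400 = 141.00

d_3 = 220.00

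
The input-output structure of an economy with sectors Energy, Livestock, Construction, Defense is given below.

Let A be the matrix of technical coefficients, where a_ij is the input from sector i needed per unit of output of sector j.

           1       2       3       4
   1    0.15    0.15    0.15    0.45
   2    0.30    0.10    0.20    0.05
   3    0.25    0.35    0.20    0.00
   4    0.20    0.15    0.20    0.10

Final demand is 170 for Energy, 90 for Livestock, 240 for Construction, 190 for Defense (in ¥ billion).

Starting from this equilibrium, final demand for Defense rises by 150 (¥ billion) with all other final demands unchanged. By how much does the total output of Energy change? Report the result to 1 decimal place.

I − A =
  [   0.85    -0.15    -0.15    -0.45]
  [  -0.30     0.90    -0.20    -0.05]
  [  -0.25    -0.35     0.80     0.00]
  [  -0.20    -0.15    -0.20     0.90]
Compute the cofactors C_ij = (−1)^(i+j)·(3×3 minor ij) of I−A; the adjugate is their transpose:
adj(I−A) = Cᵀ =
  [ 0.575500   0.240750   0.243375   0.301125]
  [ 0.271500   0.483750   0.212500   0.162625]
  [ 0.298625   0.286875   0.538875   0.165250]
  [ 0.239500   0.197875   0.209250   0.459500]
det(I−A) = Σ_j (I−A)_1j·C_1j = (0.85)(0.575500) + (-0.15)(0.271500) + (-0.15)(0.298625) + (-0.45)(0.239500) = 0.29588125
(I − A)⁻¹ = adj(I−A) / det(I−A) ≈
  [   1.9450     0.8137     0.8225     1.0177]
  [   0.9176     1.6349     0.7182     0.5496]
  [   1.0093     0.9696     1.8213     0.5585]
  [   0.8094     0.6688     0.7072     1.5530]
Δx = (I − A)⁻¹ Δd with Δd having +150 in the Defense component and 0 elsewhere.
So Δx_1 = L_14 · (+150), where L_14 = adj(I−A)_14 / det(I−A) = 0.301125 / 0.29588125.
Δx_1 = 0.301125 × (+150) / 0.29588125 = 45.16875 / 0.29588125 ≈ 152.7.

Δx_1 = 152.7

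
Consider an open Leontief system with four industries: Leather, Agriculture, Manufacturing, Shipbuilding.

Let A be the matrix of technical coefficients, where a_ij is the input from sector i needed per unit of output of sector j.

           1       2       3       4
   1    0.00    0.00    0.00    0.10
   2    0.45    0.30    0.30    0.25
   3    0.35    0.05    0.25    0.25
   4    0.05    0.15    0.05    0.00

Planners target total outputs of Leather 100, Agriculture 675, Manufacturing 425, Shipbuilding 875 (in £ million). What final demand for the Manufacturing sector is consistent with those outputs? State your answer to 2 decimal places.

d_3 = 31.25

I − A =
  [   1.00     0.00     0.00    -0.10]
  [  -0.45     0.70    -0.30    -0.25]
  [  -0.35    -0.05     0.75    -0.25]
  [  -0.05    -0.15    -0.05     1.00]
d = (I − A) x:
  d_1 = (+1.00)·100 + (+0.00)·675 + (+0.00)·425 + (-0.10)·875 = 12.50
  d_2 = (-0.45)·100 + (+0.70)·675 + (-0.30)·425 + (-0.25)·875 = 81.25
  d_3 = (-0.35)·100 + (-0.05)·675 + (+0.75)·425 + (-0.25)·875 = 31.25
  d_4 = (-0.05)·100 + (-0.15)·675 + (-0.05)·425 + (+1.00)·875 = 747.50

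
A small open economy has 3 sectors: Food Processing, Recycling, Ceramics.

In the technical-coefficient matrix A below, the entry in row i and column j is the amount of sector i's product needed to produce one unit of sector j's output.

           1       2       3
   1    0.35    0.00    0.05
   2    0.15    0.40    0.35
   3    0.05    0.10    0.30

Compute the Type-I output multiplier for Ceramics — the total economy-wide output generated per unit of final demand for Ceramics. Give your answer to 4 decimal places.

I − A =
  [   0.65     0.00    -0.05]
  [  -0.15     0.60    -0.35]
  [  -0.05    -0.10     0.70]
Cofactors of I−A, C_ij = (−1)^(i+j)·(minor ij) (rows/columns in the sector order above):
  C_11 = (0.60)(0.70) − (-0.35)(-0.10) = 0.3850
  C_12 = −[(-0.15)(0.70) − (-0.35)(-0.05)] = 0.1225
  C_13 = (-0.15)(-0.10) − (0.60)(-0.05) = 0.0450
  C_21 = −[(0.00)(0.70) − (-0.05)(-0.10)] = 0.0050
  C_22 = (0.65)(0.70) − (-0.05)(-0.05) = 0.4525
  C_23 = −[(0.65)(-0.10) − (0.00)(-0.05)] = 0.0650
  C_31 = (0.00)(-0.35) − (-0.05)(0.60) = 0.0300
  C_32 = −[(0.65)(-0.35) − (-0.05)(-0.15)] = 0.2350
  C_33 = (0.65)(0.60) − (0.00)(-0.15) = 0.3900
det(I−A) = Σ_j (I−A)_1j·C_1j = (0.65)(0.3850) + (0.00)(0.1225) + (-0.05)(0.0450) = 0.2480
adj(I−A) = Cᵀ =
  [ 0.3850   0.0050   0.0300]
  [ 0.1225   0.4525   0.2350]
  [ 0.0450   0.0650   0.3900]
(I − A)⁻¹ = adj(I−A) / det(I−A) ≈
  [   1.55242     0.02016     0.12097]
  [   0.49395     1.82460     0.94758]
  [   0.18145     0.26210     1.57258]
The output multiplier for sector j is the column-j sum of the Leontief inverse (I − A)⁻¹ = adj(I−A) / det(I−A).
Column 3 of adj(I−A): (0.0300, 0.2350, 0.3900); det(I−A) = 0.2480.
m_3 = (0.0300 + 0.2350 + 0.3900) / 0.2480 = 0.655 / 0.2480 ≈ 2.6411.

m_3 = 2.6411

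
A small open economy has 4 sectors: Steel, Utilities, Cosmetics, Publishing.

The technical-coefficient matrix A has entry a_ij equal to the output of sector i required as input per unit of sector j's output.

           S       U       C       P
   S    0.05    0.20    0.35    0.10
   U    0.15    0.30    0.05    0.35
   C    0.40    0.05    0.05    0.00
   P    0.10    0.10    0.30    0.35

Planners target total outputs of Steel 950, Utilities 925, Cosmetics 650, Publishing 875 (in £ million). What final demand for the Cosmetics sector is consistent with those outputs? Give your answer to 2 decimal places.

d_C = 191.25

I − A =
  [   0.95    -0.20    -0.35    -0.10]
  [  -0.15     0.70    -0.05    -0.35]
  [  -0.40    -0.05     0.95     0.00]
  [  -0.10    -0.10    -0.30     0.65]
d = (I − A) x:
  d_S = (+0.95)·950 + (-0.20)·925 + (-0.35)·650 + (-0.10)·875 = 402.50
  d_U = (-0.15)·950 + (+0.70)·925 + (-0.05)·650 + (-0.35)·875 = 166.25
  d_C = (-0.40)·950 + (-0.05)·925 + (+0.95)·650 + (+0.00)·875 = 191.25
  d_P = (-0.10)·950 + (-0.10)·925 + (-0.30)·650 + (+0.65)·875 = 186.25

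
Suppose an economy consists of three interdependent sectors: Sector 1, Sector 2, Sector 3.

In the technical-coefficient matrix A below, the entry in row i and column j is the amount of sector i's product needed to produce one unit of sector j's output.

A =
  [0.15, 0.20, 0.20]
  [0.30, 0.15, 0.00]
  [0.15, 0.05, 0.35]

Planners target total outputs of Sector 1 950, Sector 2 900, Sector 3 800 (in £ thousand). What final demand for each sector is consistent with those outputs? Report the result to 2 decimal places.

I − A =
  [   0.85    -0.20    -0.20]
  [  -0.30     0.85     0.00]
  [  -0.15    -0.05     0.65]
d = (I − A) x:
  d_1 = (+0.85)·950 + (-0.20)·900 + (-0.20)·800 = 467.50
  d_2 = (-0.30)·950 + (+0.85)·900 + (+0.00)·800 = 480.00
  d_3 = (-0.15)·950 + (-0.05)·900 + (+0.65)·800 = 332.50

d_1 = 467.50, d_2 = 480.00, d_3 = 332.50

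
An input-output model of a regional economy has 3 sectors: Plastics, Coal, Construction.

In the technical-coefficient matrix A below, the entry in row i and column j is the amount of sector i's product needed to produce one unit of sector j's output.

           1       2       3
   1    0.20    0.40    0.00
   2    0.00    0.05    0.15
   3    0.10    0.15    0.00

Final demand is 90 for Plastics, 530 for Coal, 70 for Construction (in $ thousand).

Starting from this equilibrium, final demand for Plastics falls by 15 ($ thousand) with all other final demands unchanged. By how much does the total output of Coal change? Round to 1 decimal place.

Δx_2 = -0.3

I − A =
  [   0.80    -0.40     0.00]
  [   0.00     0.95    -0.15]
  [  -0.10    -0.15     1.00]
Cofactors of I−A, C_ij = (−1)^(i+j)·(minor ij) (rows/columns in the sector order above):
  C_11 = (0.95)(1.00) − (-0.15)(-0.15) = 0.9275
  C_12 = −[(0.00)(1.00) − (-0.15)(-0.10)] = 0.0150
  C_13 = (0.00)(-0.15) − (0.95)(-0.10) = 0.0950
  C_21 = −[(-0.40)(1.00) − (0.00)(-0.15)] = 0.4000
  C_22 = (0.80)(1.00) − (0.00)(-0.10) = 0.8000
  C_23 = −[(0.80)(-0.15) − (-0.40)(-0.10)] = 0.1600
  C_31 = (-0.40)(-0.15) − (0.00)(0.95) = 0.0600
  C_32 = −[(0.80)(-0.15) − (0.00)(0.00)] = 0.1200
  C_33 = (0.80)(0.95) − (-0.40)(0.00) = 0.7600
det(I−A) = Σ_j (I−A)_1j·C_1j = (0.80)(0.9275) + (-0.40)(0.0150) + (0.00)(0.0950) = 0.7360
adj(I−A) = Cᵀ =
  [ 0.9275   0.4000   0.0600]
  [ 0.0150   0.8000   0.1200]
  [ 0.0950   0.1600   0.7600]
(I − A)⁻¹ = adj(I−A) / det(I−A) ≈
  [   1.2602     0.5435     0.0815]
  [   0.0204     1.0870     0.1630]
  [   0.1291     0.2174     1.0326]
Δx = (I − A)⁻¹ Δd with Δd having -15 in the Plastics component and 0 elsewhere.
So Δx_2 = L_21 · (-15), where L_21 = adj(I−A)_21 / det(I−A) = 0.0150 / 0.7360.
Δx_2 = 0.0150 × (-15) / 0.7360 = -0.225 / 0.7360 ≈ -0.3.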